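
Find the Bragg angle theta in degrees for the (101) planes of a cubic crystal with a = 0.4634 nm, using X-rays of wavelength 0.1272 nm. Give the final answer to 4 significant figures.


d = a / sqrt(h^2+k^2+l^2)
d = 0.4634 / sqrt(2) = 0.327673 nm
lambda = 2*d*sin(theta)  =>  sin(theta) = lambda / (2*d)
sin(theta) = 0.1272 / (2 * 0.327673) = 0.194096
theta = 11.19 deg


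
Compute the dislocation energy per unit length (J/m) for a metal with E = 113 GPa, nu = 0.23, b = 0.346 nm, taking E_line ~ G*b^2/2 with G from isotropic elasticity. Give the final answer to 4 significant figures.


Step 1: G = E / (2*(1+nu))
G = 113 / (2*(1+0.23)) = 45.935 GPa = 4.5935e+10 Pa
Step 2: E_line = G*b^2/2
b = 0.346 nm = 3.46e-10 m
E_line = 0.5 * 4.5935e+10 * (3.46e-10)^2 = 2.75e-09 J/m


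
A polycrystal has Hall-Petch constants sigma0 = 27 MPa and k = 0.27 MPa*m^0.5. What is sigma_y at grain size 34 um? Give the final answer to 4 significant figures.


sigma_y = sigma0 + k / sqrt(d)
d = 34 um = 3.4e-05 m
sigma_y = 27 + 0.27 / sqrt(3.4e-05)
sigma_y = 73.3 MPa


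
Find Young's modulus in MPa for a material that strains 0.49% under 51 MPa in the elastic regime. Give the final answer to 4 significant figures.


E = sigma / epsilon
epsilon = 0.49% = 4.9e-03
E = 51 / 4.9e-03
E = 10410 MPa


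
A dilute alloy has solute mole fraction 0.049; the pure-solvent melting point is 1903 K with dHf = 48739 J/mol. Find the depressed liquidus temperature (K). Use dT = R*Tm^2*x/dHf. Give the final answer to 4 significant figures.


dT = R*Tm^2*x / dHf
dT = 8.314 * 1903^2 * 0.049 / 48739
dT = 30.2696 K
T_new = 1903 - 30.2696 = 1873 K


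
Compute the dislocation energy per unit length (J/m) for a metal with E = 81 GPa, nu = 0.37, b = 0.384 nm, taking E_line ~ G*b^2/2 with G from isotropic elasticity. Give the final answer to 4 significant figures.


Step 1: G = E / (2*(1+nu))
G = 81 / (2*(1+0.37)) = 29.562 GPa = 2.9562e+10 Pa
Step 2: E_line = G*b^2/2
b = 0.384 nm = 3.84e-10 m
E_line = 0.5 * 2.9562e+10 * (3.84e-10)^2 = 2.18e-09 J/m


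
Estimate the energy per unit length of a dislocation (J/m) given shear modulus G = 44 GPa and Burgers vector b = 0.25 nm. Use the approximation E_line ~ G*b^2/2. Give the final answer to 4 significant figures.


E = G*b^2/2
b = 0.25 nm = 2.5e-10 m
G = 44 GPa = 4.4e+10 Pa
E = 0.5 * 4.4e+10 * (2.5e-10)^2
E = 1.375e-09 J/m


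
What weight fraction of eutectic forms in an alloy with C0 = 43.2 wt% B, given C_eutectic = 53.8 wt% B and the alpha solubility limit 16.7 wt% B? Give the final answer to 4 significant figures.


f_primary = (C_e - C0) / (C_e - C_alpha_max)
f_primary = (53.8 - 43.2) / (53.8 - 16.7)
f_primary = 0.285714
f_eutectic = 1 - 0.285714 = 0.7143


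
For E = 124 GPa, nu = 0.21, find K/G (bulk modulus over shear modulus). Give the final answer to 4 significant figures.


G = E / (2*(1+nu))
G = 124 / (2*(1+0.21)) = 51.2397 GPa
K = E / (3*(1-2*nu))
K = 124 / (3*(1-2*0.21)) = 71.2644 GPa
K/G = 71.2644 / 51.2397 = 1.391


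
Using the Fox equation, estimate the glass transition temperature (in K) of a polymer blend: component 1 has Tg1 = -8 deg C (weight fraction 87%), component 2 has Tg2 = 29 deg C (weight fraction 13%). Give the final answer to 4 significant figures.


1/Tg = w1/Tg1 + w2/Tg2 (in Kelvin)
Tg1 = 265.15 K, Tg2 = 302.15 K
1/Tg = 0.87/265.15 + 0.13/302.15
Tg = 269.4 K


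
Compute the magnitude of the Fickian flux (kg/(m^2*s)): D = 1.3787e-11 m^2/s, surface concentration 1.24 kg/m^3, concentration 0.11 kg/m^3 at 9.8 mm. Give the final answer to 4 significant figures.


J = -D * (dC/dx) = D * (C1 - C2) / dx
J = 1.3787e-11 * (1.24 - 0.11) / 9.8e-03
J = 1.59e-09 kg/(m^2*s)


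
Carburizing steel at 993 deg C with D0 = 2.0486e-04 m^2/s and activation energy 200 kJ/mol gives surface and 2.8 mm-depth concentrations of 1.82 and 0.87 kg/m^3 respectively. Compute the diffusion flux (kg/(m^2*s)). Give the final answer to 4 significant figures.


Step 1: D = D0 * exp(-Qd/(R*T))
T = 993 + 273.15 = 1266.15 K
D = 2.0486e-04 * exp(-200e3 / (8.314 * 1266.15)) = 1.14873e-12 m^2/s
Step 2: J = D * (C1 - C2) / dx
J = 1.14873e-12 * (1.82 - 0.87) / 2.8e-03
J = 3.897e-10 kg/(m^2*s)


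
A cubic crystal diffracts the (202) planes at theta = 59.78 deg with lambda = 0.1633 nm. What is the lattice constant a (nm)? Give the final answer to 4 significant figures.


d = lambda / (2*sin(theta))
d = 0.1633 / (2*sin(59.78 deg))
d = 0.0944915 nm
a = d * sqrt(h^2+k^2+l^2) = 0.0944915 * sqrt(8)
a = 0.2673 nm


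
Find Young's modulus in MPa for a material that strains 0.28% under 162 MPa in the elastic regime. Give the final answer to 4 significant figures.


E = sigma / epsilon
epsilon = 0.28% = 2.8e-03
E = 162 / 2.8e-03
E = 57860 MPa


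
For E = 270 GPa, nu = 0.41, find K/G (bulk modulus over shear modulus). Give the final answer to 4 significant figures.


G = E / (2*(1+nu))
G = 270 / (2*(1+0.41)) = 95.7447 GPa
K = E / (3*(1-2*nu))
K = 270 / (3*(1-2*0.41)) = 500 GPa
K/G = 500 / 95.7447 = 5.222


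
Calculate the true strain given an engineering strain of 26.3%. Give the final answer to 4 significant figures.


epsilon_true = ln(1 + epsilon_eng)
epsilon_true = ln(1 + 0.263)
epsilon_true = 0.2335


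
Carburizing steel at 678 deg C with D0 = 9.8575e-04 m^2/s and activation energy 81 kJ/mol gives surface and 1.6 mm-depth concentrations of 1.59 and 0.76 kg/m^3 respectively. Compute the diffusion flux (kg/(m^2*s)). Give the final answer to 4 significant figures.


Step 1: D = D0 * exp(-Qd/(R*T))
T = 678 + 273.15 = 951.15 K
D = 9.8575e-04 * exp(-81e3 / (8.314 * 951.15)) = 3.50995e-08 m^2/s
Step 2: J = D * (C1 - C2) / dx
J = 3.50995e-08 * (1.59 - 0.76) / 1.6e-03
J = 1.821e-05 kg/(m^2*s)


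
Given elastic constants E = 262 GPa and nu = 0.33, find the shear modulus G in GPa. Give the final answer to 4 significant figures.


G = E / (2*(1+nu))
G = 262 / (2*(1+0.33))
G = 98.5 GPa


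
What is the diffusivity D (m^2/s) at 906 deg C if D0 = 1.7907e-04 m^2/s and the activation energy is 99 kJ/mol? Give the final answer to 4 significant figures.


D = D0 * exp(-Qd / (R*T))
T = 1179.15 K
D = 1.7907e-04 * exp(-99e3 / (8.314 * 1179.15))
D = 7.367e-09 m^2/s


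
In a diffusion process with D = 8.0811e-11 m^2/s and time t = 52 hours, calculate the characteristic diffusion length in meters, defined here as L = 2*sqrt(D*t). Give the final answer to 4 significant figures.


t = 52 hr = 187200 s
Diffusion length = 2*sqrt(D*t)
= 2*sqrt(8.0811e-11 * 187200)
= 7.779e-03 m


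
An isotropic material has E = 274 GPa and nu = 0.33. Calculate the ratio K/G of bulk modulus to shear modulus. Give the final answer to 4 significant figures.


G = E / (2*(1+nu))
G = 274 / (2*(1+0.33)) = 103.008 GPa
K = E / (3*(1-2*nu))
K = 274 / (3*(1-2*0.33)) = 268.627 GPa
K/G = 268.627 / 103.008 = 2.608


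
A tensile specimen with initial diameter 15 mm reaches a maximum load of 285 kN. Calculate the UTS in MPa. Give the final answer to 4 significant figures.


A0 = pi*(d/2)^2 = pi*(15/2)^2 = 176.715 mm^2
UTS = F_max / A0 = 285*1000 / 176.715
UTS = 1613 MPa


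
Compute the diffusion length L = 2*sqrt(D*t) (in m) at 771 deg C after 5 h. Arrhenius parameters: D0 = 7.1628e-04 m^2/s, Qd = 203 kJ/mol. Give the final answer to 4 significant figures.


Step 1: D = D0 * exp(-Qd/(R*T))
T = 1044.15 K
D = 7.1628e-04 * exp(-203e3 / (8.314 * 1044.15)) = 5.00541e-14 m^2/s
Step 2: L = 2*sqrt(D*t)
t = 5 h = 18000 s
L = 2*sqrt(5.00541e-14 * 18000) = 6.003e-05 m


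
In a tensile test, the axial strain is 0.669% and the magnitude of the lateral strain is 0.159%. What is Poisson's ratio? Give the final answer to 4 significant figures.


nu = -epsilon_lat / epsilon_axial
Lateral strain is contraction (negative), so using magnitudes:
nu = 0.159 / 0.669
nu = 0.2377


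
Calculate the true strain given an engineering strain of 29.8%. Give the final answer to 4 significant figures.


epsilon_true = ln(1 + epsilon_eng)
epsilon_true = ln(1 + 0.298)
epsilon_true = 0.2608


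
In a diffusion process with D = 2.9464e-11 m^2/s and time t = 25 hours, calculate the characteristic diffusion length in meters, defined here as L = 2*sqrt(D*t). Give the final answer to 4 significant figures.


t = 25 hr = 90000 s
Diffusion length = 2*sqrt(D*t)
= 2*sqrt(2.9464e-11 * 90000)
= 3.257e-03 m


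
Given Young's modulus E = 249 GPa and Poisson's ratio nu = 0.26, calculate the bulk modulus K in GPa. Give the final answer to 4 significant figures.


K = E / (3*(1-2*nu))
K = 249 / (3*(1-2*0.26))
K = 172.9 GPa


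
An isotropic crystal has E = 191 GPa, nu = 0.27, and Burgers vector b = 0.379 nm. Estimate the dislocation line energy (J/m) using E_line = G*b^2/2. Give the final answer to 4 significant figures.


Step 1: G = E / (2*(1+nu))
G = 191 / (2*(1+0.27)) = 75.1969 GPa = 7.51969e+10 Pa
Step 2: E_line = G*b^2/2
b = 0.379 nm = 3.79e-10 m
E_line = 0.5 * 7.51969e+10 * (3.79e-10)^2 = 5.401e-09 J/m


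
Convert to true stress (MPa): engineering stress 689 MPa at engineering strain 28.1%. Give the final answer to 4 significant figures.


sigma_true = sigma_eng * (1 + epsilon_eng)
sigma_true = 689 * (1 + 0.281)
sigma_true = 882.6 MPa


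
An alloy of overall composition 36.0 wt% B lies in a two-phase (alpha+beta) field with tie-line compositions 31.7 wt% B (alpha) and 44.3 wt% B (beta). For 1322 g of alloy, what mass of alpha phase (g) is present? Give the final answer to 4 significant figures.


f_alpha = (C_beta - C0) / (C_beta - C_alpha)
f_alpha = (44.3 - 36.0) / (44.3 - 31.7) = 0.65873
m_alpha = f_alpha * m_total = 0.65873 * 1322 = 870.8 g


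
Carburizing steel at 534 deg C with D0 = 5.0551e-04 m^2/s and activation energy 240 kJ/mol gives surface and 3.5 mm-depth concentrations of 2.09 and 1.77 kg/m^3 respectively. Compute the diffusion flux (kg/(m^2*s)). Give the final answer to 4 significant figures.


Step 1: D = D0 * exp(-Qd/(R*T))
T = 534 + 273.15 = 807.15 K
D = 5.0551e-04 * exp(-240e3 / (8.314 * 807.15)) = 1.48453e-19 m^2/s
Step 2: J = D * (C1 - C2) / dx
J = 1.48453e-19 * (2.09 - 1.77) / 3.5e-03
J = 1.357e-17 kg/(m^2*s)


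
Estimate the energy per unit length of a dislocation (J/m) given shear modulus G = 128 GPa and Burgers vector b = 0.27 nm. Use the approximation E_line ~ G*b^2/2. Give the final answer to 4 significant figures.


E = G*b^2/2
b = 0.27 nm = 2.7e-10 m
G = 128 GPa = 1.28e+11 Pa
E = 0.5 * 1.28e+11 * (2.7e-10)^2
E = 4.666e-09 J/m


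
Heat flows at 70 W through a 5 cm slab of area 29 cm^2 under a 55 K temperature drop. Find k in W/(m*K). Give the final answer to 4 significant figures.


k = Q*L / (A*dT)
L = 0.05 m, A = 2.9e-03 m^2
k = 70 * 0.05 / (2.9e-03 * 55)
k = 21.94 W/(m*K)


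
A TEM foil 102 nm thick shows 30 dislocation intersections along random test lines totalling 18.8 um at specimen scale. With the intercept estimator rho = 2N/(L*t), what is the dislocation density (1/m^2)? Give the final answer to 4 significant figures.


rho = 2N / (L * t)
L = 18.8 um = 1.88e-05 m, t = 102 nm = 1.02e-07 m
rho = 2 * 30 / (1.88e-05 * 1.02e-07)
rho = 3.129e+13 1/m^2


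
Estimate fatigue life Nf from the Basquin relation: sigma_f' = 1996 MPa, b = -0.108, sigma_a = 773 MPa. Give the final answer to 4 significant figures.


sigma_a = sigma_f' * (2*Nf)^b
2*Nf = (sigma_a / sigma_f')^(1/b)
2*Nf = (773 / 1996)^(1/-0.108)
2*Nf = 6525.88
Nf = 3263 cycles


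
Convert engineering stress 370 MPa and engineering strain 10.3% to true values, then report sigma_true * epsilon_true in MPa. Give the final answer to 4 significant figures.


sigma_true = sigma_eng * (1 + epsilon_eng)
sigma_true = 370 * (1 + 0.103) = 408.11 MPa
epsilon_true = ln(1 + epsilon_eng)
epsilon_true = ln(1 + 0.103) = 0.0980337
sigma_true * epsilon_true = 408.11 * 0.0980337 = 40.01 MPa


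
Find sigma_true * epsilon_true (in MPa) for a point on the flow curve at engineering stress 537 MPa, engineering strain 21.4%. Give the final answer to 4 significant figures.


sigma_true = sigma_eng * (1 + epsilon_eng)
sigma_true = 537 * (1 + 0.214) = 651.918 MPa
epsilon_true = ln(1 + epsilon_eng)
epsilon_true = ln(1 + 0.214) = 0.193921
sigma_true * epsilon_true = 651.918 * 0.193921 = 126.4 MPa


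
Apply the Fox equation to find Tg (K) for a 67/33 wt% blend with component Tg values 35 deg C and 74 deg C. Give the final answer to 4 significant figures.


1/Tg = w1/Tg1 + w2/Tg2 (in Kelvin)
Tg1 = 308.15 K, Tg2 = 347.15 K
1/Tg = 0.67/308.15 + 0.33/347.15
Tg = 320 K


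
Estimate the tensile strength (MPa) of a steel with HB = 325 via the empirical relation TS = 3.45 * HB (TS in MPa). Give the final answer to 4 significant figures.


TS (MPa) = 3.45 * HB
TS = 3.45 * 325
TS = 1121 MPa


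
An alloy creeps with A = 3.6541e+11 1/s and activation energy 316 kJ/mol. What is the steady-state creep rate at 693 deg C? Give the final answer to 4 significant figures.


rate = A * exp(-Q / (R*T))
T = 693 + 273.15 = 966.15 K
rate = 3.6541e+11 * exp(-316e3 / (8.314 * 966.15))
rate = 3.004e-06 1/s


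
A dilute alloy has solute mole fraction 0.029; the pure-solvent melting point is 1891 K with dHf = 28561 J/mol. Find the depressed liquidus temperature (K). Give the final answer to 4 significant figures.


dT = R*Tm^2*x / dHf
dT = 8.314 * 1891^2 * 0.029 / 28561
dT = 30.1868 K
T_new = 1891 - 30.1868 = 1861 K


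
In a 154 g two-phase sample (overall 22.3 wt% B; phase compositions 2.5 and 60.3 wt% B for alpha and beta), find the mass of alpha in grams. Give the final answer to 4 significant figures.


f_alpha = (C_beta - C0) / (C_beta - C_alpha)
f_alpha = (60.3 - 22.3) / (60.3 - 2.5) = 0.657439
m_alpha = f_alpha * m_total = 0.657439 * 154 = 101.2 g


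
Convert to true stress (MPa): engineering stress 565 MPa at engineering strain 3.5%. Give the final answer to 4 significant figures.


sigma_true = sigma_eng * (1 + epsilon_eng)
sigma_true = 565 * (1 + 0.035)
sigma_true = 584.8 MPa


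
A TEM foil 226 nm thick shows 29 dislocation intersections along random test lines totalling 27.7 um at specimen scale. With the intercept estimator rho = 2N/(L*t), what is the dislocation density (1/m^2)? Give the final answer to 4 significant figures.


rho = 2N / (L * t)
L = 27.7 um = 2.77e-05 m, t = 226 nm = 2.26e-07 m
rho = 2 * 29 / (2.77e-05 * 2.26e-07)
rho = 9.265e+12 1/m^2


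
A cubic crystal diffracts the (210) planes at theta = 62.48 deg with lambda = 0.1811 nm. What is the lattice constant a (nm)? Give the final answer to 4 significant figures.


d = lambda / (2*sin(theta))
d = 0.1811 / (2*sin(62.48 deg))
d = 0.102103 nm
a = d * sqrt(h^2+k^2+l^2) = 0.102103 * sqrt(5)
a = 0.2283 nm


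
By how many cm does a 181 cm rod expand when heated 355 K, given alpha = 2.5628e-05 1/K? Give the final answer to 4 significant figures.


dL = L0 * alpha * dT
dL = 181 * 2.5628e-05 * 355
dL = 1.647 cm


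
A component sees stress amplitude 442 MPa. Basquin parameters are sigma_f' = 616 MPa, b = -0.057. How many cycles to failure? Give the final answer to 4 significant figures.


sigma_a = sigma_f' * (2*Nf)^b
2*Nf = (sigma_a / sigma_f')^(1/b)
2*Nf = (442 / 616)^(1/-0.057)
2*Nf = 338.139
Nf = 169.1 cycles


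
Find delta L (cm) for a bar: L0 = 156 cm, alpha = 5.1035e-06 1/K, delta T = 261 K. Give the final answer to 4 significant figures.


dL = L0 * alpha * dT
dL = 156 * 5.1035e-06 * 261
dL = 0.2078 cm


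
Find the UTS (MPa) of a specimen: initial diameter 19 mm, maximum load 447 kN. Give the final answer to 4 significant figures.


A0 = pi*(d/2)^2 = pi*(19/2)^2 = 283.529 mm^2
UTS = F_max / A0 = 447*1000 / 283.529
UTS = 1577 MPa


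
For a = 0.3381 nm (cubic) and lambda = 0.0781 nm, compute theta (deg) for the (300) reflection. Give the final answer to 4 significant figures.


d = a / sqrt(h^2+k^2+l^2)
d = 0.3381 / sqrt(9) = 0.1127 nm
lambda = 2*d*sin(theta)  =>  sin(theta) = lambda / (2*d)
sin(theta) = 0.0781 / (2 * 0.1127) = 0.346495
theta = 20.27 deg


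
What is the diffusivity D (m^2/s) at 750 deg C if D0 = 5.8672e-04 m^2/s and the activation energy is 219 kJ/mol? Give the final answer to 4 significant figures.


D = D0 * exp(-Qd / (R*T))
T = 1023.15 K
D = 5.8672e-04 * exp(-219e3 / (8.314 * 1023.15))
D = 3.868e-15 m^2/s


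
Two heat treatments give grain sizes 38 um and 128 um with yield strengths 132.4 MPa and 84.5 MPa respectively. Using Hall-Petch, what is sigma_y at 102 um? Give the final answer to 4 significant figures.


sigma_y = sigma0 + k / sqrt(d)
1/sqrt(d1) = 1/sqrt(3.8e-05) = 162.221;  1/sqrt(d2) = 88.3883
k = (sigma1 - sigma2) / (1/sqrt(d1) - 1/sqrt(d2)) = (132.4 - 84.5) / (162.221 - 88.3883) = 0.648761 MPa*m^0.5
sigma0 = sigma1 - k/sqrt(d1) = 132.4 - 0.648761*162.221 = 27.1571 MPa
sigma_y(d3) = 27.1571 + 0.648761 / sqrt(1.02e-04) = 91.39 MPa


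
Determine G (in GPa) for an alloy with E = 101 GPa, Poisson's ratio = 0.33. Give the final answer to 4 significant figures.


G = E / (2*(1+nu))
G = 101 / (2*(1+0.33))
G = 37.97 GPa


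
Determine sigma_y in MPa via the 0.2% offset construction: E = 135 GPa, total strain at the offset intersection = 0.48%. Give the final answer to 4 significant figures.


Offset strain = 0.002
Elastic strain at yield = total_strain - offset = 4.8e-03 - 0.002 = 2.8e-03
sigma_y = E * elastic_strain = 135000 * 2.8e-03
sigma_y = 378 MPa


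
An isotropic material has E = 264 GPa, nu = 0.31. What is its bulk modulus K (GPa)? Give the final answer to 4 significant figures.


K = E / (3*(1-2*nu))
K = 264 / (3*(1-2*0.31))
K = 231.6 GPa


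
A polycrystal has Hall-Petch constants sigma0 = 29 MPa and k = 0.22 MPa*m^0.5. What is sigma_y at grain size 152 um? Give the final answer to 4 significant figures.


sigma_y = sigma0 + k / sqrt(d)
d = 152 um = 1.52e-04 m
sigma_y = 29 + 0.22 / sqrt(1.52e-04)
sigma_y = 46.84 MPa


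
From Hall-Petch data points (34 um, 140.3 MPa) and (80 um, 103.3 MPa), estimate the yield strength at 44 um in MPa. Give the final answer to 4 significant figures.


sigma_y = sigma0 + k / sqrt(d)
1/sqrt(d1) = 1/sqrt(3.4e-05) = 171.499;  1/sqrt(d2) = 111.803
k = (sigma1 - sigma2) / (1/sqrt(d1) - 1/sqrt(d2)) = (140.3 - 103.3) / (171.499 - 111.803) = 0.619815 MPa*m^0.5
sigma0 = sigma1 - k/sqrt(d1) = 140.3 - 0.619815*171.499 = 34.0025 MPa
sigma_y(d3) = 34.0025 + 0.619815 / sqrt(4.4e-05) = 127.4 MPa


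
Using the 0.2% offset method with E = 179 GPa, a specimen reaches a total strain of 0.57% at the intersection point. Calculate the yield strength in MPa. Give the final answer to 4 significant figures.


Offset strain = 0.002
Elastic strain at yield = total_strain - offset = 5.7e-03 - 0.002 = 3.7e-03
sigma_y = E * elastic_strain = 179000 * 3.7e-03
sigma_y = 662.3 MPa


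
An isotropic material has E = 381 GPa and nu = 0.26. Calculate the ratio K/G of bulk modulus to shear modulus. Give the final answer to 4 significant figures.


G = E / (2*(1+nu))
G = 381 / (2*(1+0.26)) = 151.19 GPa
K = E / (3*(1-2*nu))
K = 381 / (3*(1-2*0.26)) = 264.583 GPa
K/G = 264.583 / 151.19 = 1.75


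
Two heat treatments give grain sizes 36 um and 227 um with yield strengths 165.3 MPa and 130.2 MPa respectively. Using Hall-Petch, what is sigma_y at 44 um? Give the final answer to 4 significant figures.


sigma_y = sigma0 + k / sqrt(d)
1/sqrt(d1) = 1/sqrt(3.6e-05) = 166.667;  1/sqrt(d2) = 66.3723
k = (sigma1 - sigma2) / (1/sqrt(d1) - 1/sqrt(d2)) = (165.3 - 130.2) / (166.667 - 66.3723) = 0.34997 MPa*m^0.5
sigma0 = sigma1 - k/sqrt(d1) = 165.3 - 0.34997*166.667 = 106.972 MPa
sigma_y(d3) = 106.972 + 0.34997 / sqrt(4.4e-05) = 159.7 MPa


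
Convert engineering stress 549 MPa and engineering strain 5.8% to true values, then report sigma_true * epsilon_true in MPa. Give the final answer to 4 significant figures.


sigma_true = sigma_eng * (1 + epsilon_eng)
sigma_true = 549 * (1 + 0.058) = 580.842 MPa
epsilon_true = ln(1 + epsilon_eng)
epsilon_true = ln(1 + 0.058) = 0.0563803
sigma_true * epsilon_true = 580.842 * 0.0563803 = 32.75 MPa


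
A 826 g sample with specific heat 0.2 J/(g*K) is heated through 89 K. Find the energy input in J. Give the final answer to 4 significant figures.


Q = m * cp * dT
Q = 826 * 0.2 * 89
Q = 14700 J


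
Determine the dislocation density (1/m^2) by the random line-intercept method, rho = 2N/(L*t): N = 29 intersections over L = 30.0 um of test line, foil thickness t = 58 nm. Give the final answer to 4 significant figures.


rho = 2N / (L * t)
L = 30.0 um = 3e-05 m, t = 58 nm = 5.8e-08 m
rho = 2 * 29 / (3e-05 * 5.8e-08)
rho = 3.333e+13 1/m^2


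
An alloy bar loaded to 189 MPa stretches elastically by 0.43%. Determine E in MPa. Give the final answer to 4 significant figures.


E = sigma / epsilon
epsilon = 0.43% = 4.3e-03
E = 189 / 4.3e-03
E = 43950 MPa


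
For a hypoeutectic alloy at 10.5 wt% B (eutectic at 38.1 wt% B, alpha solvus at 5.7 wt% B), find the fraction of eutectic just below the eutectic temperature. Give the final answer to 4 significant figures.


f_primary = (C_e - C0) / (C_e - C_alpha_max)
f_primary = (38.1 - 10.5) / (38.1 - 5.7)
f_primary = 0.851852
f_eutectic = 1 - 0.851852 = 0.1481


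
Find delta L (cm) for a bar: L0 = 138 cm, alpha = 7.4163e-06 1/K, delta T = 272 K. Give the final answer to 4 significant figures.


dL = L0 * alpha * dT
dL = 138 * 7.4163e-06 * 272
dL = 0.2784 cm


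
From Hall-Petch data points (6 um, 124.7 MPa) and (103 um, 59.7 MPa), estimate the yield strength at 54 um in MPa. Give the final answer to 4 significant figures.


sigma_y = sigma0 + k / sqrt(d)
1/sqrt(d1) = 1/sqrt(6e-06) = 408.248;  1/sqrt(d2) = 98.5329
k = (sigma1 - sigma2) / (1/sqrt(d1) - 1/sqrt(d2)) = (124.7 - 59.7) / (408.248 - 98.5329) = 0.20987 MPa*m^0.5
sigma0 = sigma1 - k/sqrt(d1) = 124.7 - 0.20987*408.248 = 39.0209 MPa
sigma_y(d3) = 39.0209 + 0.20987 / sqrt(5.4e-05) = 67.58 MPa


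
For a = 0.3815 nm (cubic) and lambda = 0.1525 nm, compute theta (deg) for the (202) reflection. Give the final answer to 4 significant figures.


d = a / sqrt(h^2+k^2+l^2)
d = 0.3815 / sqrt(8) = 0.134881 nm
lambda = 2*d*sin(theta)  =>  sin(theta) = lambda / (2*d)
sin(theta) = 0.1525 / (2 * 0.134881) = 0.565315
theta = 34.42 deg


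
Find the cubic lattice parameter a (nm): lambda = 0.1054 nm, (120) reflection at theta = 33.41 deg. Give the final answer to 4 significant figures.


d = lambda / (2*sin(theta))
d = 0.1054 / (2*sin(33.41 deg))
d = 0.0957092 nm
a = d * sqrt(h^2+k^2+l^2) = 0.0957092 * sqrt(5)
a = 0.214 nm


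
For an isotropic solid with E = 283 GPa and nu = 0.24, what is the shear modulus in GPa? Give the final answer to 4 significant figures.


G = E / (2*(1+nu))
G = 283 / (2*(1+0.24))
G = 114.1 GPa


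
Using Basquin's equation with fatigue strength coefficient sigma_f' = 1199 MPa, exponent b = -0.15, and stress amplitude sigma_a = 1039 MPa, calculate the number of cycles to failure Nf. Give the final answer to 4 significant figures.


sigma_a = sigma_f' * (2*Nf)^b
2*Nf = (sigma_a / sigma_f')^(1/b)
2*Nf = (1039 / 1199)^(1/-0.15)
2*Nf = 2.59831
Nf = 1.299 cycles


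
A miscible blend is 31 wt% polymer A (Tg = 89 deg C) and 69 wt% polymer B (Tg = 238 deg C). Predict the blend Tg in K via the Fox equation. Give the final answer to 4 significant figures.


1/Tg = w1/Tg1 + w2/Tg2 (in Kelvin)
Tg1 = 362.15 K, Tg2 = 511.15 K
1/Tg = 0.31/362.15 + 0.69/511.15
Tg = 453.3 K


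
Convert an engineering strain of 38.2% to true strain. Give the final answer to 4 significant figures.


epsilon_true = ln(1 + epsilon_eng)
epsilon_true = ln(1 + 0.382)
epsilon_true = 0.3235


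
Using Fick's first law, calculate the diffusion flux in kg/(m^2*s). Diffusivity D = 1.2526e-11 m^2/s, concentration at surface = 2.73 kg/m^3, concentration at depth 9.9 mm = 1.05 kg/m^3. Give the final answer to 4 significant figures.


J = -D * (dC/dx) = D * (C1 - C2) / dx
J = 1.2526e-11 * (2.73 - 1.05) / 9.9e-03
J = 2.126e-09 kg/(m^2*s)


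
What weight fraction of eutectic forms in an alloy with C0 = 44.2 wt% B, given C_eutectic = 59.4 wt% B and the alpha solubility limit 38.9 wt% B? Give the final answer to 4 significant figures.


f_primary = (C_e - C0) / (C_e - C_alpha_max)
f_primary = (59.4 - 44.2) / (59.4 - 38.9)
f_primary = 0.741463
f_eutectic = 1 - 0.741463 = 0.2585


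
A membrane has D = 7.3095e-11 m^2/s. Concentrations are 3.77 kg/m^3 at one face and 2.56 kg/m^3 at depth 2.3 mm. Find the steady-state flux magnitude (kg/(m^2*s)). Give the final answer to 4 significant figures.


J = -D * (dC/dx) = D * (C1 - C2) / dx
J = 7.3095e-11 * (3.77 - 2.56) / 2.3e-03
J = 3.845e-08 kg/(m^2*s)


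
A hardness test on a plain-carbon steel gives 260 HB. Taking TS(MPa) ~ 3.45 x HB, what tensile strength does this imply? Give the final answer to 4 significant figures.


TS (MPa) = 3.45 * HB
TS = 3.45 * 260
TS = 897 MPa


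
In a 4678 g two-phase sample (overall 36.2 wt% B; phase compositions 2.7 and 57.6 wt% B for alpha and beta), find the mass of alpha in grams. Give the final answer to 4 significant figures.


f_alpha = (C_beta - C0) / (C_beta - C_alpha)
f_alpha = (57.6 - 36.2) / (57.6 - 2.7) = 0.3898
m_alpha = f_alpha * m_total = 0.3898 * 4678 = 1823 g


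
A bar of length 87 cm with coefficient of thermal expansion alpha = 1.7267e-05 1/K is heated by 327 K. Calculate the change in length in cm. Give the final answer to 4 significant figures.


dL = L0 * alpha * dT
dL = 87 * 1.7267e-05 * 327
dL = 0.4912 cm


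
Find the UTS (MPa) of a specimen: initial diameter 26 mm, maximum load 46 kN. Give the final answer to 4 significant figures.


A0 = pi*(d/2)^2 = pi*(26/2)^2 = 530.929 mm^2
UTS = F_max / A0 = 46*1000 / 530.929
UTS = 86.64 MPa


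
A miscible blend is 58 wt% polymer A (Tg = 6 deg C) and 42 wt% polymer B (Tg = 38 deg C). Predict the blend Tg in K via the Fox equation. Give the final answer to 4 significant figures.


1/Tg = w1/Tg1 + w2/Tg2 (in Kelvin)
Tg1 = 279.15 K, Tg2 = 311.15 K
1/Tg = 0.58/279.15 + 0.42/311.15
Tg = 291.8 K


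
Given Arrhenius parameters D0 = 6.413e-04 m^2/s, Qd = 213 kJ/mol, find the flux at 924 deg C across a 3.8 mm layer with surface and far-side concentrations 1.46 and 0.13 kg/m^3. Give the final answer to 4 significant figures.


Step 1: D = D0 * exp(-Qd/(R*T))
T = 924 + 273.15 = 1197.15 K
D = 6.413e-04 * exp(-213e3 / (8.314 * 1197.15)) = 3.2584e-13 m^2/s
Step 2: J = D * (C1 - C2) / dx
J = 3.2584e-13 * (1.46 - 0.13) / 3.8e-03
J = 1.14e-10 kg/(m^2*s)


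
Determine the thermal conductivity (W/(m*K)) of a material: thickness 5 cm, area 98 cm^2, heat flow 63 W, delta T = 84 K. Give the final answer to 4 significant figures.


k = Q*L / (A*dT)
L = 0.05 m, A = 9.8e-03 m^2
k = 63 * 0.05 / (9.8e-03 * 84)
k = 3.827 W/(m*K)


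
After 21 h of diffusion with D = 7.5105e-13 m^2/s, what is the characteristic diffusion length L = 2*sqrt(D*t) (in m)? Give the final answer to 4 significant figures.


t = 21 hr = 75600 s
Diffusion length = 2*sqrt(D*t)
= 2*sqrt(7.5105e-13 * 75600)
= 4.766e-04 m


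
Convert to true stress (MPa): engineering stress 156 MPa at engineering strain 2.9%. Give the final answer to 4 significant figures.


sigma_true = sigma_eng * (1 + epsilon_eng)
sigma_true = 156 * (1 + 0.029)
sigma_true = 160.5 MPa


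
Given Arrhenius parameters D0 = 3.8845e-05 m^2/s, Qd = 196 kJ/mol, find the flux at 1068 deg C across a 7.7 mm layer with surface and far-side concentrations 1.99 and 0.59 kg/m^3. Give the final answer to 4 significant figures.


Step 1: D = D0 * exp(-Qd/(R*T))
T = 1068 + 273.15 = 1341.15 K
D = 3.8845e-05 * exp(-196e3 / (8.314 * 1341.15)) = 9.02236e-13 m^2/s
Step 2: J = D * (C1 - C2) / dx
J = 9.02236e-13 * (1.99 - 0.59) / 7.7e-03
J = 1.64e-10 kg/(m^2*s)


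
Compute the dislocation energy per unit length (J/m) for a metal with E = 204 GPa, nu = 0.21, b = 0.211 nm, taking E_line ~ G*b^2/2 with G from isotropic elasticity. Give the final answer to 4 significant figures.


Step 1: G = E / (2*(1+nu))
G = 204 / (2*(1+0.21)) = 84.2975 GPa = 8.42975e+10 Pa
Step 2: E_line = G*b^2/2
b = 0.211 nm = 2.11e-10 m
E_line = 0.5 * 8.42975e+10 * (2.11e-10)^2 = 1.877e-09 J/m


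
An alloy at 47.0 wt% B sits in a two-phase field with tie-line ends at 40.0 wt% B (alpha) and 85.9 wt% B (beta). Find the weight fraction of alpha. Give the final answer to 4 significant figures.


f_alpha = (C_beta - C0) / (C_beta - C_alpha)
f_alpha = (85.9 - 47.0) / (85.9 - 40.0)
f_alpha = 0.8475


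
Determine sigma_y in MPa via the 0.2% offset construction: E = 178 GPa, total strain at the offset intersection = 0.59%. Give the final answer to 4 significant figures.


Offset strain = 0.002
Elastic strain at yield = total_strain - offset = 5.9e-03 - 0.002 = 3.9e-03
sigma_y = E * elastic_strain = 178000 * 3.9e-03
sigma_y = 694.2 MPa


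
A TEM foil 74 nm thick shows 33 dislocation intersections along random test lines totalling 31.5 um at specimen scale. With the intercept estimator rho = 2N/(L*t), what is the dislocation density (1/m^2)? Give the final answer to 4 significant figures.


rho = 2N / (L * t)
L = 31.5 um = 3.15e-05 m, t = 74 nm = 7.4e-08 m
rho = 2 * 33 / (3.15e-05 * 7.4e-08)
rho = 2.831e+13 1/m^2


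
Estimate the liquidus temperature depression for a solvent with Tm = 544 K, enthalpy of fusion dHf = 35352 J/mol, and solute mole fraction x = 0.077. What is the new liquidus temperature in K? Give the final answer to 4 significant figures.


dT = R*Tm^2*x / dHf
dT = 8.314 * 544^2 * 0.077 / 35352
dT = 5.35901 K
T_new = 544 - 5.35901 = 538.6 K


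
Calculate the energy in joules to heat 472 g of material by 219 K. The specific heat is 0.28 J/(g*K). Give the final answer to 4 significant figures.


Q = m * cp * dT
Q = 472 * 0.28 * 219
Q = 28940 J


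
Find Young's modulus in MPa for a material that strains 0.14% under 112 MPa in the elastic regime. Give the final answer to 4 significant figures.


E = sigma / epsilon
epsilon = 0.14% = 1.4e-03
E = 112 / 1.4e-03
E = 80000 MPa


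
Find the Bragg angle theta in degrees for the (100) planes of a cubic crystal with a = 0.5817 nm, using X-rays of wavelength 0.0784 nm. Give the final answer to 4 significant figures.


d = a / sqrt(h^2+k^2+l^2)
d = 0.5817 / sqrt(1) = 0.5817 nm
lambda = 2*d*sin(theta)  =>  sin(theta) = lambda / (2*d)
sin(theta) = 0.0784 / (2 * 0.5817) = 0.0673887
theta = 3.864 deg


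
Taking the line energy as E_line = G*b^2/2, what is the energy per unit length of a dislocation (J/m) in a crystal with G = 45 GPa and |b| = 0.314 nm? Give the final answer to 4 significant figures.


E = G*b^2/2
b = 0.314 nm = 3.14e-10 m
G = 45 GPa = 4.5e+10 Pa
E = 0.5 * 4.5e+10 * (3.14e-10)^2
E = 2.218e-09 J/m


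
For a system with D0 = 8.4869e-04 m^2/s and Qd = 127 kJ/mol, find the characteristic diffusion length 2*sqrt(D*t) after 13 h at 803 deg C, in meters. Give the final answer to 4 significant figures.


Step 1: D = D0 * exp(-Qd/(R*T))
T = 1076.15 K
D = 8.4869e-04 * exp(-127e3 / (8.314 * 1076.15)) = 5.80958e-10 m^2/s
Step 2: L = 2*sqrt(D*t)
t = 13 h = 46800 s
L = 2*sqrt(5.80958e-10 * 46800) = 0.01043 m


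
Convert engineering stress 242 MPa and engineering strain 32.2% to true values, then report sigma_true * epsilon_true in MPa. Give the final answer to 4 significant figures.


sigma_true = sigma_eng * (1 + epsilon_eng)
sigma_true = 242 * (1 + 0.322) = 319.924 MPa
epsilon_true = ln(1 + epsilon_eng)
epsilon_true = ln(1 + 0.322) = 0.279146
sigma_true * epsilon_true = 319.924 * 0.279146 = 89.31 MPa


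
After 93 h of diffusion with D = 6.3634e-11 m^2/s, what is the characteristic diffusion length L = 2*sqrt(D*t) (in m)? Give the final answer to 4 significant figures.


t = 93 hr = 334800 s
Diffusion length = 2*sqrt(D*t)
= 2*sqrt(6.3634e-11 * 334800)
= 9.231e-03 m


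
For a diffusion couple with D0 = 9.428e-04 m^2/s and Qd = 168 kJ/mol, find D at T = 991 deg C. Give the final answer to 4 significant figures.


D = D0 * exp(-Qd / (R*T))
T = 1264.15 K
D = 9.428e-04 * exp(-168e3 / (8.314 * 1264.15))
D = 1.077e-10 m^2/s


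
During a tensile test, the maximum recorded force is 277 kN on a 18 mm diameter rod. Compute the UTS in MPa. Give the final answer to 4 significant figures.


A0 = pi*(d/2)^2 = pi*(18/2)^2 = 254.469 mm^2
UTS = F_max / A0 = 277*1000 / 254.469
UTS = 1089 MPa


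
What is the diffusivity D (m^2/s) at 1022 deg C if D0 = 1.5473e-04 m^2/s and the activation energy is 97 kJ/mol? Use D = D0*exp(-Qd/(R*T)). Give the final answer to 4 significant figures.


D = D0 * exp(-Qd / (R*T))
T = 1295.15 K
D = 1.5473e-04 * exp(-97e3 / (8.314 * 1295.15))
D = 1.894e-08 m^2/s


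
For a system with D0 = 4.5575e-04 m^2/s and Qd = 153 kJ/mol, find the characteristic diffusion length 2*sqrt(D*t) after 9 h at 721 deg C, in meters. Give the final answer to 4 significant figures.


Step 1: D = D0 * exp(-Qd/(R*T))
T = 994.15 K
D = 4.5575e-04 * exp(-153e3 / (8.314 * 994.15)) = 4.16398e-12 m^2/s
Step 2: L = 2*sqrt(D*t)
t = 9 h = 32400 s
L = 2*sqrt(4.16398e-12 * 32400) = 7.346e-04 m


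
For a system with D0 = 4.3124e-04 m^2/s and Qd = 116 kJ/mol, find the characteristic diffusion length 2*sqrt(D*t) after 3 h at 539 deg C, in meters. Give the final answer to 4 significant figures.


Step 1: D = D0 * exp(-Qd/(R*T))
T = 812.15 K
D = 4.3124e-04 * exp(-116e3 / (8.314 * 812.15)) = 1.49189e-11 m^2/s
Step 2: L = 2*sqrt(D*t)
t = 3 h = 10800 s
L = 2*sqrt(1.49189e-11 * 10800) = 8.028e-04 m


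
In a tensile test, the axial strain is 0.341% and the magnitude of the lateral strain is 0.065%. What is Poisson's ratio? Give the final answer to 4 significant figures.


nu = -epsilon_lat / epsilon_axial
Lateral strain is contraction (negative), so using magnitudes:
nu = 0.065 / 0.341
nu = 0.1906


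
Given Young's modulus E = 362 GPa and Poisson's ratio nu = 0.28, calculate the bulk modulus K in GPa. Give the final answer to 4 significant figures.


K = E / (3*(1-2*nu))
K = 362 / (3*(1-2*0.28))
K = 274.2 GPa


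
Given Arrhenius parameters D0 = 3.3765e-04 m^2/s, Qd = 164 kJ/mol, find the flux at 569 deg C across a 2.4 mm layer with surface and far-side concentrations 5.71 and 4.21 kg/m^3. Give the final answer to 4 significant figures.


Step 1: D = D0 * exp(-Qd/(R*T))
T = 569 + 273.15 = 842.15 K
D = 3.3765e-04 * exp(-164e3 / (8.314 * 842.15)) = 2.26957e-14 m^2/s
Step 2: J = D * (C1 - C2) / dx
J = 2.26957e-14 * (5.71 - 4.21) / 2.4e-03
J = 1.418e-11 kg/(m^2*s)


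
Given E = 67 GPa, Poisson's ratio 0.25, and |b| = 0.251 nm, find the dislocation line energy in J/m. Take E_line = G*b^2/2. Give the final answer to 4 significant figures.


Step 1: G = E / (2*(1+nu))
G = 67 / (2*(1+0.25)) = 26.8 GPa = 2.68e+10 Pa
Step 2: E_line = G*b^2/2
b = 0.251 nm = 2.51e-10 m
E_line = 0.5 * 2.68e+10 * (2.51e-10)^2 = 8.442e-10 J/m


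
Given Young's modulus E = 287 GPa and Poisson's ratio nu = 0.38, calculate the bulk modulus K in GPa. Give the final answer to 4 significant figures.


K = E / (3*(1-2*nu))
K = 287 / (3*(1-2*0.38))
K = 398.6 GPa


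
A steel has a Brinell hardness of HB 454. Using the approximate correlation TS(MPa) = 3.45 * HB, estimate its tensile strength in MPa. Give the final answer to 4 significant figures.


TS (MPa) = 3.45 * HB
TS = 3.45 * 454
TS = 1566 MPa


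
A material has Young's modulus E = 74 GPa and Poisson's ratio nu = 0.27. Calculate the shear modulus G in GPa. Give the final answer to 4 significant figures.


G = E / (2*(1+nu))
G = 74 / (2*(1+0.27))
G = 29.13 GPa


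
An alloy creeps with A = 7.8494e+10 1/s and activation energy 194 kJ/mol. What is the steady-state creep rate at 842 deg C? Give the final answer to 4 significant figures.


rate = A * exp(-Q / (R*T))
T = 842 + 273.15 = 1115.15 K
rate = 7.8494e+10 * exp(-194e3 / (8.314 * 1115.15))
rate = 64.18 1/s


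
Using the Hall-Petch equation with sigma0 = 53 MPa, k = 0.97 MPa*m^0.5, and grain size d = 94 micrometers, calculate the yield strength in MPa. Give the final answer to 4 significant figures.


sigma_y = sigma0 + k / sqrt(d)
d = 94 um = 9.4e-05 m
sigma_y = 53 + 0.97 / sqrt(9.4e-05)
sigma_y = 153 MPa


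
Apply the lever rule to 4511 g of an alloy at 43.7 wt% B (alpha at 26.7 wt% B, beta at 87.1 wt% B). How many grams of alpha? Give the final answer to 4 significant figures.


f_alpha = (C_beta - C0) / (C_beta - C_alpha)
f_alpha = (87.1 - 43.7) / (87.1 - 26.7) = 0.718543
m_alpha = f_alpha * m_total = 0.718543 * 4511 = 3241 g


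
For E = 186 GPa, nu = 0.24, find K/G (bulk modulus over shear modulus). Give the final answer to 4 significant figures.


G = E / (2*(1+nu))
G = 186 / (2*(1+0.24)) = 75 GPa
K = E / (3*(1-2*nu))
K = 186 / (3*(1-2*0.24)) = 119.231 GPa
K/G = 119.231 / 75 = 1.59


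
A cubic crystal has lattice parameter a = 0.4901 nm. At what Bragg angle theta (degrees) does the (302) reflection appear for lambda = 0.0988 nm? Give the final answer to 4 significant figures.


d = a / sqrt(h^2+k^2+l^2)
d = 0.4901 / sqrt(13) = 0.135929 nm
lambda = 2*d*sin(theta)  =>  sin(theta) = lambda / (2*d)
sin(theta) = 0.0988 / (2 * 0.135929) = 0.363424
theta = 21.31 deg


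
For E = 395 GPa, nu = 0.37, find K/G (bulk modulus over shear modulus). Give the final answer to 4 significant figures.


G = E / (2*(1+nu))
G = 395 / (2*(1+0.37)) = 144.161 GPa
K = E / (3*(1-2*nu))
K = 395 / (3*(1-2*0.37)) = 506.41 GPa
K/G = 506.41 / 144.161 = 3.513


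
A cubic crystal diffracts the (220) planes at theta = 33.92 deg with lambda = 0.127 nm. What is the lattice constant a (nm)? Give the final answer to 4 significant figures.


d = lambda / (2*sin(theta))
d = 0.127 / (2*sin(33.92 deg))
d = 0.113792 nm
a = d * sqrt(h^2+k^2+l^2) = 0.113792 * sqrt(8)
a = 0.3219 nm


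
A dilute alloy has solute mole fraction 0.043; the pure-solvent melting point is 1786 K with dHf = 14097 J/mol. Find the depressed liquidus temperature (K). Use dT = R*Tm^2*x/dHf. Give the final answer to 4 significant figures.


dT = R*Tm^2*x / dHf
dT = 8.314 * 1786^2 * 0.043 / 14097
dT = 80.8937 K
T_new = 1786 - 80.8937 = 1705 K


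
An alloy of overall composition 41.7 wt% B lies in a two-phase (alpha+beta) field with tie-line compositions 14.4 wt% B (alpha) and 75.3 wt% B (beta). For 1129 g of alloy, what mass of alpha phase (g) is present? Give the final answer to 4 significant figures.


f_alpha = (C_beta - C0) / (C_beta - C_alpha)
f_alpha = (75.3 - 41.7) / (75.3 - 14.4) = 0.551724
m_alpha = f_alpha * m_total = 0.551724 * 1129 = 622.9 g


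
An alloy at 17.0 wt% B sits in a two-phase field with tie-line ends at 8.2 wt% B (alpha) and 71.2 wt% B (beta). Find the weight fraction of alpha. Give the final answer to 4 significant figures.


f_alpha = (C_beta - C0) / (C_beta - C_alpha)
f_alpha = (71.2 - 17.0) / (71.2 - 8.2)
f_alpha = 0.8603


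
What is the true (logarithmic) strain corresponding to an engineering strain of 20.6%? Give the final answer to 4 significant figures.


epsilon_true = ln(1 + epsilon_eng)
epsilon_true = ln(1 + 0.206)
epsilon_true = 0.1873


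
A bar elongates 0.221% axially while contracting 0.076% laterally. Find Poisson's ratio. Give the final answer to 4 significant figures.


nu = -epsilon_lat / epsilon_axial
Lateral strain is contraction (negative), so using magnitudes:
nu = 0.076 / 0.221
nu = 0.3439


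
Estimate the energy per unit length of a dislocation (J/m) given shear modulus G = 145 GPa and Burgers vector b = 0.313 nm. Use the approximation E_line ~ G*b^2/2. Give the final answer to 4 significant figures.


E = G*b^2/2
b = 0.313 nm = 3.13e-10 m
G = 145 GPa = 1.45e+11 Pa
E = 0.5 * 1.45e+11 * (3.13e-10)^2
E = 7.103e-09 J/m


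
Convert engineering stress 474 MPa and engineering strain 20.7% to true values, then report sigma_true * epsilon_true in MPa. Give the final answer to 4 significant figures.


sigma_true = sigma_eng * (1 + epsilon_eng)
sigma_true = 474 * (1 + 0.207) = 572.118 MPa
epsilon_true = ln(1 + epsilon_eng)
epsilon_true = ln(1 + 0.207) = 0.188138
sigma_true * epsilon_true = 572.118 * 0.188138 = 107.6 MPa
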